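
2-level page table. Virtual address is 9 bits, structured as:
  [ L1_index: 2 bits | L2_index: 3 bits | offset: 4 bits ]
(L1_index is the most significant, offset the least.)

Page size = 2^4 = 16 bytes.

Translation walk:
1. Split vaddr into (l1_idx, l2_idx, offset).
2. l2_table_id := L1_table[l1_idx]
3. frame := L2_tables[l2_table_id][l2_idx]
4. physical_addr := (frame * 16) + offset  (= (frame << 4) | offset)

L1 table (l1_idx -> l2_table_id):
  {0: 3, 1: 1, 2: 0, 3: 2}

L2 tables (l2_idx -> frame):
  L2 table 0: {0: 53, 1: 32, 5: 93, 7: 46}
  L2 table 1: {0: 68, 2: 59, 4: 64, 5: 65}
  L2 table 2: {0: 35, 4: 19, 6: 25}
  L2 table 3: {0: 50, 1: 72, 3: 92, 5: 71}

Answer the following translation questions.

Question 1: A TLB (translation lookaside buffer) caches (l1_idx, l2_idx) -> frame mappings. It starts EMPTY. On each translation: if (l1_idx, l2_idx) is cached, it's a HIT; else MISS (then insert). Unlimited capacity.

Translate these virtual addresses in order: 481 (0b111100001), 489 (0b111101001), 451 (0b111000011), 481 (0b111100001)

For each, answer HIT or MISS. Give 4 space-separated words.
vaddr=481: (3,6) not in TLB -> MISS, insert
vaddr=489: (3,6) in TLB -> HIT
vaddr=451: (3,4) not in TLB -> MISS, insert
vaddr=481: (3,6) in TLB -> HIT

Answer: MISS HIT MISS HIT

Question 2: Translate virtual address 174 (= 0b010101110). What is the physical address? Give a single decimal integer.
Answer: 958

Derivation:
vaddr = 174 = 0b010101110
Split: l1_idx=1, l2_idx=2, offset=14
L1[1] = 1
L2[1][2] = 59
paddr = 59 * 16 + 14 = 958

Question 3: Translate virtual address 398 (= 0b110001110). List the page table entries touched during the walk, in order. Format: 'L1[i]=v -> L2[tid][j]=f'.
vaddr = 398 = 0b110001110
Split: l1_idx=3, l2_idx=0, offset=14

Answer: L1[3]=2 -> L2[2][0]=35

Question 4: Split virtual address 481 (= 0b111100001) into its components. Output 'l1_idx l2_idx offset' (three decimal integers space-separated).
vaddr = 481 = 0b111100001
  top 2 bits -> l1_idx = 3
  next 3 bits -> l2_idx = 6
  bottom 4 bits -> offset = 1

Answer: 3 6 1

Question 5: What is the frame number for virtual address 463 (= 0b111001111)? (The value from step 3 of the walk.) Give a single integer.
Answer: 19

Derivation:
vaddr = 463: l1_idx=3, l2_idx=4
L1[3] = 2; L2[2][4] = 19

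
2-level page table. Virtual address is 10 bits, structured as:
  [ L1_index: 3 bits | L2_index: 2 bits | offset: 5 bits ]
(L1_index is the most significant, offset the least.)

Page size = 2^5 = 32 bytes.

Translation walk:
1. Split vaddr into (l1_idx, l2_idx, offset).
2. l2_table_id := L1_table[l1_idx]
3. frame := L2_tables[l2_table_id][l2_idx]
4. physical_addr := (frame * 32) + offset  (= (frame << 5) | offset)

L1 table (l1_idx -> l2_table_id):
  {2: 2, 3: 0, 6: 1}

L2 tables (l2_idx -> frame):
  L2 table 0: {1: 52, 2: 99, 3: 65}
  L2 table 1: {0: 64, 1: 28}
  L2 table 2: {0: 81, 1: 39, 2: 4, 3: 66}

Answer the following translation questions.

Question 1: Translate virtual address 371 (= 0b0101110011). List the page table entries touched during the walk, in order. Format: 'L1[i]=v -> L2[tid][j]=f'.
vaddr = 371 = 0b0101110011
Split: l1_idx=2, l2_idx=3, offset=19

Answer: L1[2]=2 -> L2[2][3]=66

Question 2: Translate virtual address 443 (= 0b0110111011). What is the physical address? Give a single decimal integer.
Answer: 1691

Derivation:
vaddr = 443 = 0b0110111011
Split: l1_idx=3, l2_idx=1, offset=27
L1[3] = 0
L2[0][1] = 52
paddr = 52 * 32 + 27 = 1691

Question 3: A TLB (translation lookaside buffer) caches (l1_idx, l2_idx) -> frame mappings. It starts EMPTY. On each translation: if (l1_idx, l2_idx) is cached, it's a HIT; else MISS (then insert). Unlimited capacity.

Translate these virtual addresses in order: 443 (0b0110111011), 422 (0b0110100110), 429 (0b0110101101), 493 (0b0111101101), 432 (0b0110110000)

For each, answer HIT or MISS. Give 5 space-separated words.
Answer: MISS HIT HIT MISS HIT

Derivation:
vaddr=443: (3,1) not in TLB -> MISS, insert
vaddr=422: (3,1) in TLB -> HIT
vaddr=429: (3,1) in TLB -> HIT
vaddr=493: (3,3) not in TLB -> MISS, insert
vaddr=432: (3,1) in TLB -> HIT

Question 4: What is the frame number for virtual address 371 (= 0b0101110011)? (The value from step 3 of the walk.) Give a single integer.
vaddr = 371: l1_idx=2, l2_idx=3
L1[2] = 2; L2[2][3] = 66

Answer: 66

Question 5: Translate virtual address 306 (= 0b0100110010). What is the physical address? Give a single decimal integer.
Answer: 1266

Derivation:
vaddr = 306 = 0b0100110010
Split: l1_idx=2, l2_idx=1, offset=18
L1[2] = 2
L2[2][1] = 39
paddr = 39 * 32 + 18 = 1266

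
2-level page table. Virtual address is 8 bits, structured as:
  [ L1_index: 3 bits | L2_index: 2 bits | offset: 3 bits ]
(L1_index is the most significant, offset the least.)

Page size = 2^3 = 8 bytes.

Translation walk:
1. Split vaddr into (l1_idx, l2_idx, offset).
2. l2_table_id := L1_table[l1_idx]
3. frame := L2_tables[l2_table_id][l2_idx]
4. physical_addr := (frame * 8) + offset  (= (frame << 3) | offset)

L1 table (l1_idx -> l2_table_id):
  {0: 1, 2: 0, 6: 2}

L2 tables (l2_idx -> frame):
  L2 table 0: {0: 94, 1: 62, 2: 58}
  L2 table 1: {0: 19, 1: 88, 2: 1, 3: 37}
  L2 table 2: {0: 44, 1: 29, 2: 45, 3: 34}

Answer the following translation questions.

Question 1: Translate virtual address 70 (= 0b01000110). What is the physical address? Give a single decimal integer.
Answer: 758

Derivation:
vaddr = 70 = 0b01000110
Split: l1_idx=2, l2_idx=0, offset=6
L1[2] = 0
L2[0][0] = 94
paddr = 94 * 8 + 6 = 758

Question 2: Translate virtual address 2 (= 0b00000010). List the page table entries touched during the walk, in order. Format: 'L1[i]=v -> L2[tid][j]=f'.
vaddr = 2 = 0b00000010
Split: l1_idx=0, l2_idx=0, offset=2

Answer: L1[0]=1 -> L2[1][0]=19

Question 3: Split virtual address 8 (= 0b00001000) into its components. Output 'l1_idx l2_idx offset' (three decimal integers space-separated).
Answer: 0 1 0

Derivation:
vaddr = 8 = 0b00001000
  top 3 bits -> l1_idx = 0
  next 2 bits -> l2_idx = 1
  bottom 3 bits -> offset = 0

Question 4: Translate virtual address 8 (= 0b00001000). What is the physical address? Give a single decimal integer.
vaddr = 8 = 0b00001000
Split: l1_idx=0, l2_idx=1, offset=0
L1[0] = 1
L2[1][1] = 88
paddr = 88 * 8 + 0 = 704

Answer: 704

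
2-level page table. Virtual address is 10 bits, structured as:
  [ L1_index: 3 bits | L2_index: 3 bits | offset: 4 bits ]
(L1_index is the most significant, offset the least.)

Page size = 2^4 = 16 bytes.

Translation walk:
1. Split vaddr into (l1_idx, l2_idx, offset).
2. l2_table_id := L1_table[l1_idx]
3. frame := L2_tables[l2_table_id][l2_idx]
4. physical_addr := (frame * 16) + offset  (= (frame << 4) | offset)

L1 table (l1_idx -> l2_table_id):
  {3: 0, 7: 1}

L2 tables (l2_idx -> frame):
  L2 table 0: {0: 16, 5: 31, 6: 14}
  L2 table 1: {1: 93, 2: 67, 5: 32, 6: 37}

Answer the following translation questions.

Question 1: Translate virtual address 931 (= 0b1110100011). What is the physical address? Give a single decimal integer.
Answer: 1075

Derivation:
vaddr = 931 = 0b1110100011
Split: l1_idx=7, l2_idx=2, offset=3
L1[7] = 1
L2[1][2] = 67
paddr = 67 * 16 + 3 = 1075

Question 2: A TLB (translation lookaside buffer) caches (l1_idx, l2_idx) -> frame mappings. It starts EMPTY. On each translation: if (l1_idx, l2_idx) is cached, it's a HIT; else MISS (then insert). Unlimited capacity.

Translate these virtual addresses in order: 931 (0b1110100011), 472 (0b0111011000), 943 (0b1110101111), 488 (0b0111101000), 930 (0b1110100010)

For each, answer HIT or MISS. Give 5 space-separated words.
Answer: MISS MISS HIT MISS HIT

Derivation:
vaddr=931: (7,2) not in TLB -> MISS, insert
vaddr=472: (3,5) not in TLB -> MISS, insert
vaddr=943: (7,2) in TLB -> HIT
vaddr=488: (3,6) not in TLB -> MISS, insert
vaddr=930: (7,2) in TLB -> HIT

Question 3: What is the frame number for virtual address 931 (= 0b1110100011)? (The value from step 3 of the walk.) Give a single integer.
vaddr = 931: l1_idx=7, l2_idx=2
L1[7] = 1; L2[1][2] = 67

Answer: 67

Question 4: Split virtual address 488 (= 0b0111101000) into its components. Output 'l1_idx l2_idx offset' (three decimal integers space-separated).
vaddr = 488 = 0b0111101000
  top 3 bits -> l1_idx = 3
  next 3 bits -> l2_idx = 6
  bottom 4 bits -> offset = 8

Answer: 3 6 8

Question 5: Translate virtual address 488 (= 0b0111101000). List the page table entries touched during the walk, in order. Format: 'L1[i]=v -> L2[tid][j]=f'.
vaddr = 488 = 0b0111101000
Split: l1_idx=3, l2_idx=6, offset=8

Answer: L1[3]=0 -> L2[0][6]=14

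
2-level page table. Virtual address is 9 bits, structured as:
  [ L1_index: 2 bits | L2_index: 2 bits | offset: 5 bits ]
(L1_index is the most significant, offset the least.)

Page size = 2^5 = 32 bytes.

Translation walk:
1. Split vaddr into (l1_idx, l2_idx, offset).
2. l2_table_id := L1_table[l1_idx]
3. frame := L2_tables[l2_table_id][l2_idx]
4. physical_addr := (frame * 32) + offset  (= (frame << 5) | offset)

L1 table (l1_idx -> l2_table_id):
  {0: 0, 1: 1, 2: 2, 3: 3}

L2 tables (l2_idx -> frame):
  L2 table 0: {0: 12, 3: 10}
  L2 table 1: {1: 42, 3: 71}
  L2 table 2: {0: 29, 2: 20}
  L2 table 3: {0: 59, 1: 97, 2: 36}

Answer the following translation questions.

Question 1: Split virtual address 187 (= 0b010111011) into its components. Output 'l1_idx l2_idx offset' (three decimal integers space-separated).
Answer: 1 1 27

Derivation:
vaddr = 187 = 0b010111011
  top 2 bits -> l1_idx = 1
  next 2 bits -> l2_idx = 1
  bottom 5 bits -> offset = 27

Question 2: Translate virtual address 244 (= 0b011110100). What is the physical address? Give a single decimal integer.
Answer: 2292

Derivation:
vaddr = 244 = 0b011110100
Split: l1_idx=1, l2_idx=3, offset=20
L1[1] = 1
L2[1][3] = 71
paddr = 71 * 32 + 20 = 2292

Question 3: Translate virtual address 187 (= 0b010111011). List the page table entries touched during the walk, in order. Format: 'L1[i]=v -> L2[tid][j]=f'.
Answer: L1[1]=1 -> L2[1][1]=42

Derivation:
vaddr = 187 = 0b010111011
Split: l1_idx=1, l2_idx=1, offset=27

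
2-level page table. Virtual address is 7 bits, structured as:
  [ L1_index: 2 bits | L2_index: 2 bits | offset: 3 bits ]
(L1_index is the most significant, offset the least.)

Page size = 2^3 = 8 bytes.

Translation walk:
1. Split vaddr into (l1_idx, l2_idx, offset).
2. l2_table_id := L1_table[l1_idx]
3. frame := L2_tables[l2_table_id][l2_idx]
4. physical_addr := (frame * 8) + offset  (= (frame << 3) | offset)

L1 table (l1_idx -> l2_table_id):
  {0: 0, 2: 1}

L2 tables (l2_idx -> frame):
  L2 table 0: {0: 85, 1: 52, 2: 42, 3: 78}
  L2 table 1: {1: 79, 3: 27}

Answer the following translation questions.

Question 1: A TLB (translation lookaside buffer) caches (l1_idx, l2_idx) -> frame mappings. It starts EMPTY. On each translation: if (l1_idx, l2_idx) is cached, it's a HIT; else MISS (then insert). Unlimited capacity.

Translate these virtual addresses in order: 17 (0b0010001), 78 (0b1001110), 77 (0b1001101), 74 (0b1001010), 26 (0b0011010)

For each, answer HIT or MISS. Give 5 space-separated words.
Answer: MISS MISS HIT HIT MISS

Derivation:
vaddr=17: (0,2) not in TLB -> MISS, insert
vaddr=78: (2,1) not in TLB -> MISS, insert
vaddr=77: (2,1) in TLB -> HIT
vaddr=74: (2,1) in TLB -> HIT
vaddr=26: (0,3) not in TLB -> MISS, insert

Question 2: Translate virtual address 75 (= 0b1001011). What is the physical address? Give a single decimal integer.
vaddr = 75 = 0b1001011
Split: l1_idx=2, l2_idx=1, offset=3
L1[2] = 1
L2[1][1] = 79
paddr = 79 * 8 + 3 = 635

Answer: 635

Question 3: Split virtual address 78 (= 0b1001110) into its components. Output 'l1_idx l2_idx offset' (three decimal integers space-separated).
Answer: 2 1 6

Derivation:
vaddr = 78 = 0b1001110
  top 2 bits -> l1_idx = 2
  next 2 bits -> l2_idx = 1
  bottom 3 bits -> offset = 6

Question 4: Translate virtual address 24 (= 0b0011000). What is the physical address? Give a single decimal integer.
vaddr = 24 = 0b0011000
Split: l1_idx=0, l2_idx=3, offset=0
L1[0] = 0
L2[0][3] = 78
paddr = 78 * 8 + 0 = 624

Answer: 624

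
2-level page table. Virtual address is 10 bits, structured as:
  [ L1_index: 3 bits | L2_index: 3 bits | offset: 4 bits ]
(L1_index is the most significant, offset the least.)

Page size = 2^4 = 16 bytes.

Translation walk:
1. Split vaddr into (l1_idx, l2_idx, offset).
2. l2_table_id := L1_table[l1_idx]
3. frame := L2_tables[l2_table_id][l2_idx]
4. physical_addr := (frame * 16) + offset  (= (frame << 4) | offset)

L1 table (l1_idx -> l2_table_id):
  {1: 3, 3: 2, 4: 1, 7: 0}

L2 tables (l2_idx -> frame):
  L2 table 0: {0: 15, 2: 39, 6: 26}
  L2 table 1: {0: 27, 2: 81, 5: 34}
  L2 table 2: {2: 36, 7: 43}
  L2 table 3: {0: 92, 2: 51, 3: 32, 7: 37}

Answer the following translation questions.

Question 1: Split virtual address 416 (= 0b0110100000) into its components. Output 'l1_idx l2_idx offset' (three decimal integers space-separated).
Answer: 3 2 0

Derivation:
vaddr = 416 = 0b0110100000
  top 3 bits -> l1_idx = 3
  next 3 bits -> l2_idx = 2
  bottom 4 bits -> offset = 0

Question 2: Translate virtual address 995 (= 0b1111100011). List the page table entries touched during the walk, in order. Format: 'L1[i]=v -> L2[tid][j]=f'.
vaddr = 995 = 0b1111100011
Split: l1_idx=7, l2_idx=6, offset=3

Answer: L1[7]=0 -> L2[0][6]=26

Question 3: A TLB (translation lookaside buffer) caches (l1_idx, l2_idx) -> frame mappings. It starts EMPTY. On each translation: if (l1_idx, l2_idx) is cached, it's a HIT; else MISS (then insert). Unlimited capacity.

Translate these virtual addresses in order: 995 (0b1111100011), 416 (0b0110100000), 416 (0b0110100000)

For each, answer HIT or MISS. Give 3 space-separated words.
vaddr=995: (7,6) not in TLB -> MISS, insert
vaddr=416: (3,2) not in TLB -> MISS, insert
vaddr=416: (3,2) in TLB -> HIT

Answer: MISS MISS HIT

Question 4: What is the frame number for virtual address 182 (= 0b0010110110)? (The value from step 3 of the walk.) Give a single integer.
Answer: 32

Derivation:
vaddr = 182: l1_idx=1, l2_idx=3
L1[1] = 3; L2[3][3] = 32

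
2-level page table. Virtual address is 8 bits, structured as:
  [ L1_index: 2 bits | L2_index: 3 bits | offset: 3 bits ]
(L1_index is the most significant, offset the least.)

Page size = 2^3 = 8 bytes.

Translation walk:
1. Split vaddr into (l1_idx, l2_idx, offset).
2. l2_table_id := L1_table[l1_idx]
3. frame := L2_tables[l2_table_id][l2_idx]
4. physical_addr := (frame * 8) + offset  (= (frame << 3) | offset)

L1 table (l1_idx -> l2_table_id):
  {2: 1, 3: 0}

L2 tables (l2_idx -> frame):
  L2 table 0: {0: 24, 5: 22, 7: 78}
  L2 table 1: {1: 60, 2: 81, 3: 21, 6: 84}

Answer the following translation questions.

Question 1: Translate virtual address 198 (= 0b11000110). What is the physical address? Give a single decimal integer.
Answer: 198

Derivation:
vaddr = 198 = 0b11000110
Split: l1_idx=3, l2_idx=0, offset=6
L1[3] = 0
L2[0][0] = 24
paddr = 24 * 8 + 6 = 198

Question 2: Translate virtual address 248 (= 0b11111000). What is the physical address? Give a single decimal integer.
vaddr = 248 = 0b11111000
Split: l1_idx=3, l2_idx=7, offset=0
L1[3] = 0
L2[0][7] = 78
paddr = 78 * 8 + 0 = 624

Answer: 624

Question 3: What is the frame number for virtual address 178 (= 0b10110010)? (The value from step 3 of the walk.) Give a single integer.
Answer: 84

Derivation:
vaddr = 178: l1_idx=2, l2_idx=6
L1[2] = 1; L2[1][6] = 84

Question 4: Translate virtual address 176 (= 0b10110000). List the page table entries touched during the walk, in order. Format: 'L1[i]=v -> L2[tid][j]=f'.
Answer: L1[2]=1 -> L2[1][6]=84

Derivation:
vaddr = 176 = 0b10110000
Split: l1_idx=2, l2_idx=6, offset=0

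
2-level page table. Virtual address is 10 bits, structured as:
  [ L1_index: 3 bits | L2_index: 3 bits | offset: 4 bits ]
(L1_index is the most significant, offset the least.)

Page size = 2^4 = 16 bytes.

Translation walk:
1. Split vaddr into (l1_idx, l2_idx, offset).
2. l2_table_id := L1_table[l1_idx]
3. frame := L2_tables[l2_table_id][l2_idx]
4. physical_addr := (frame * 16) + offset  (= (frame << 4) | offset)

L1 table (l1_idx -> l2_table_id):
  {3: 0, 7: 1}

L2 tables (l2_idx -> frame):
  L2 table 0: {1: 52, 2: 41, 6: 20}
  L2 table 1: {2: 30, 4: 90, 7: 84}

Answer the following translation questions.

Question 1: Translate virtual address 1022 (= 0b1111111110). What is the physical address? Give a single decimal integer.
Answer: 1358

Derivation:
vaddr = 1022 = 0b1111111110
Split: l1_idx=7, l2_idx=7, offset=14
L1[7] = 1
L2[1][7] = 84
paddr = 84 * 16 + 14 = 1358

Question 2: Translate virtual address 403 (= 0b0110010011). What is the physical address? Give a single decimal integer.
Answer: 835

Derivation:
vaddr = 403 = 0b0110010011
Split: l1_idx=3, l2_idx=1, offset=3
L1[3] = 0
L2[0][1] = 52
paddr = 52 * 16 + 3 = 835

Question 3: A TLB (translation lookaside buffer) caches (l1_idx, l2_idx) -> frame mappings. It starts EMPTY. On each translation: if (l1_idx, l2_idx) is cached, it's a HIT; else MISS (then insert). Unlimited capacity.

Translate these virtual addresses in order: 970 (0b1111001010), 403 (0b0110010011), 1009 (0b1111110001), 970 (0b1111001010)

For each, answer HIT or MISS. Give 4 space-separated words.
vaddr=970: (7,4) not in TLB -> MISS, insert
vaddr=403: (3,1) not in TLB -> MISS, insert
vaddr=1009: (7,7) not in TLB -> MISS, insert
vaddr=970: (7,4) in TLB -> HIT

Answer: MISS MISS MISS HIT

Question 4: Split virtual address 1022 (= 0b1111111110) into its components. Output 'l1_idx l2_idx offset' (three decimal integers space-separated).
vaddr = 1022 = 0b1111111110
  top 3 bits -> l1_idx = 7
  next 3 bits -> l2_idx = 7
  bottom 4 bits -> offset = 14

Answer: 7 7 14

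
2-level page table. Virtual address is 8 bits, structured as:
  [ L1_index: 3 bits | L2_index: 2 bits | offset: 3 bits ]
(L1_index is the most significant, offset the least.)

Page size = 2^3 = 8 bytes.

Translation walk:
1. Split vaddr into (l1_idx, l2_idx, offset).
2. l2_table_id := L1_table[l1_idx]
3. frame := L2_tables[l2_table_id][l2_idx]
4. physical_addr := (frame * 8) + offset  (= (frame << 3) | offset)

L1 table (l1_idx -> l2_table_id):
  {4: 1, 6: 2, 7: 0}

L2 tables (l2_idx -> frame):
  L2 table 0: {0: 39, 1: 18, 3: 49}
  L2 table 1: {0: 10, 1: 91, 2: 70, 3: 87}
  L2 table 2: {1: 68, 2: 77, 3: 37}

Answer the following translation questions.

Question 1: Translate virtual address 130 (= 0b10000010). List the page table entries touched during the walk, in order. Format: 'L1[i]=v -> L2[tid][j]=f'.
Answer: L1[4]=1 -> L2[1][0]=10

Derivation:
vaddr = 130 = 0b10000010
Split: l1_idx=4, l2_idx=0, offset=2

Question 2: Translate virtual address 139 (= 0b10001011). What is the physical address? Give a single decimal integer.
vaddr = 139 = 0b10001011
Split: l1_idx=4, l2_idx=1, offset=3
L1[4] = 1
L2[1][1] = 91
paddr = 91 * 8 + 3 = 731

Answer: 731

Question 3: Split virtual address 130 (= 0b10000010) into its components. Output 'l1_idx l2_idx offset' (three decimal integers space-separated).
vaddr = 130 = 0b10000010
  top 3 bits -> l1_idx = 4
  next 2 bits -> l2_idx = 0
  bottom 3 bits -> offset = 2

Answer: 4 0 2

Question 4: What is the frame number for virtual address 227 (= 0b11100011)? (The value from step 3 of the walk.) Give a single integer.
Answer: 39

Derivation:
vaddr = 227: l1_idx=7, l2_idx=0
L1[7] = 0; L2[0][0] = 39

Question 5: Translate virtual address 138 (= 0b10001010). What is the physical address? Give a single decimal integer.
vaddr = 138 = 0b10001010
Split: l1_idx=4, l2_idx=1, offset=2
L1[4] = 1
L2[1][1] = 91
paddr = 91 * 8 + 2 = 730

Answer: 730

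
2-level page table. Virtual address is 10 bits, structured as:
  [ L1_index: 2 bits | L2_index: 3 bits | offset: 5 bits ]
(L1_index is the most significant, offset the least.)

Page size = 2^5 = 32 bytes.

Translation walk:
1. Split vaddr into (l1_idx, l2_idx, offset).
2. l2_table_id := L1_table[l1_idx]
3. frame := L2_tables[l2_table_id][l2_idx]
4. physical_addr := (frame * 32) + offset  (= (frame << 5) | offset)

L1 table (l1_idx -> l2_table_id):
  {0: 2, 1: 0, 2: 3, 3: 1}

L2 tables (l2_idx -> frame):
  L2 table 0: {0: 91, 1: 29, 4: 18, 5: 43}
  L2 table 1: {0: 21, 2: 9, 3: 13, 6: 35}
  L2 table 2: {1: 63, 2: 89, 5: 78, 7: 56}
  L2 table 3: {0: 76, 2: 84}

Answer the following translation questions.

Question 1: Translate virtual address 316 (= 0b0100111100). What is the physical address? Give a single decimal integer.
Answer: 956

Derivation:
vaddr = 316 = 0b0100111100
Split: l1_idx=1, l2_idx=1, offset=28
L1[1] = 0
L2[0][1] = 29
paddr = 29 * 32 + 28 = 956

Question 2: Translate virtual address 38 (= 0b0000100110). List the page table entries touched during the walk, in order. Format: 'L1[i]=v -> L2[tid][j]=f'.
Answer: L1[0]=2 -> L2[2][1]=63

Derivation:
vaddr = 38 = 0b0000100110
Split: l1_idx=0, l2_idx=1, offset=6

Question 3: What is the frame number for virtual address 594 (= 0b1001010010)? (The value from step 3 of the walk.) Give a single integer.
Answer: 84

Derivation:
vaddr = 594: l1_idx=2, l2_idx=2
L1[2] = 3; L2[3][2] = 84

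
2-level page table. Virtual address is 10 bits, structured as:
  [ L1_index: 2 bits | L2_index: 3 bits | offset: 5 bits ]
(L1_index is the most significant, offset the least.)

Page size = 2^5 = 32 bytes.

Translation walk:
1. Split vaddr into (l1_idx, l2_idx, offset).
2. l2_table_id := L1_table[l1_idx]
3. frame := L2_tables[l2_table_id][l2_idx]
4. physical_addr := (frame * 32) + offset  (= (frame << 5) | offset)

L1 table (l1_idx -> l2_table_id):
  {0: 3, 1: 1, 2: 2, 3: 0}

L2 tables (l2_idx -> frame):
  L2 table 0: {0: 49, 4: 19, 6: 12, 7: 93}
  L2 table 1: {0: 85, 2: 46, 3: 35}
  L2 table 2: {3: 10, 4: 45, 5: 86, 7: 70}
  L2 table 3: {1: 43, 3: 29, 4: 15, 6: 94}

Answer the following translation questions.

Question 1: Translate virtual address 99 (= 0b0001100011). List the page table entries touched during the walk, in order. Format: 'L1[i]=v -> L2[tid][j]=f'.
Answer: L1[0]=3 -> L2[3][3]=29

Derivation:
vaddr = 99 = 0b0001100011
Split: l1_idx=0, l2_idx=3, offset=3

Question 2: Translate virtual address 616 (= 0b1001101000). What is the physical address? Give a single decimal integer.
Answer: 328

Derivation:
vaddr = 616 = 0b1001101000
Split: l1_idx=2, l2_idx=3, offset=8
L1[2] = 2
L2[2][3] = 10
paddr = 10 * 32 + 8 = 328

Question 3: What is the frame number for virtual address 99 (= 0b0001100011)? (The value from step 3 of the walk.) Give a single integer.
vaddr = 99: l1_idx=0, l2_idx=3
L1[0] = 3; L2[3][3] = 29

Answer: 29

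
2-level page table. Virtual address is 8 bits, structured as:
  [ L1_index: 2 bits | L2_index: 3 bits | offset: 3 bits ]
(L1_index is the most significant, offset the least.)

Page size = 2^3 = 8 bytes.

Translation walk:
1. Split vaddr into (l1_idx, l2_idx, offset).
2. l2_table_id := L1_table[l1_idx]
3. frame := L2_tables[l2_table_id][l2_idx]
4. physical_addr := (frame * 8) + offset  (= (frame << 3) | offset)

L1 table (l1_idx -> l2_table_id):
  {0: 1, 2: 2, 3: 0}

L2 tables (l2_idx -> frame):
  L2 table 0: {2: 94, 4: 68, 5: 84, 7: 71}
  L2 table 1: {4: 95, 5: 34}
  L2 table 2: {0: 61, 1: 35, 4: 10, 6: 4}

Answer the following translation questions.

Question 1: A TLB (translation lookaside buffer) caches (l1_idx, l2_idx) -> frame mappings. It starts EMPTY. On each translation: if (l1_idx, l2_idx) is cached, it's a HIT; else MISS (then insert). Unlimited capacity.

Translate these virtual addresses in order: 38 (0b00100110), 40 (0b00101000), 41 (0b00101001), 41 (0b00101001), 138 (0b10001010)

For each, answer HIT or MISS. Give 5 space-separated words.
Answer: MISS MISS HIT HIT MISS

Derivation:
vaddr=38: (0,4) not in TLB -> MISS, insert
vaddr=40: (0,5) not in TLB -> MISS, insert
vaddr=41: (0,5) in TLB -> HIT
vaddr=41: (0,5) in TLB -> HIT
vaddr=138: (2,1) not in TLB -> MISS, insert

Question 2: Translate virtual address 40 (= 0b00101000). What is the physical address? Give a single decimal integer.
Answer: 272

Derivation:
vaddr = 40 = 0b00101000
Split: l1_idx=0, l2_idx=5, offset=0
L1[0] = 1
L2[1][5] = 34
paddr = 34 * 8 + 0 = 272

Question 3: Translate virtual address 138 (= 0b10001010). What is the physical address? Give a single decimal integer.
Answer: 282

Derivation:
vaddr = 138 = 0b10001010
Split: l1_idx=2, l2_idx=1, offset=2
L1[2] = 2
L2[2][1] = 35
paddr = 35 * 8 + 2 = 282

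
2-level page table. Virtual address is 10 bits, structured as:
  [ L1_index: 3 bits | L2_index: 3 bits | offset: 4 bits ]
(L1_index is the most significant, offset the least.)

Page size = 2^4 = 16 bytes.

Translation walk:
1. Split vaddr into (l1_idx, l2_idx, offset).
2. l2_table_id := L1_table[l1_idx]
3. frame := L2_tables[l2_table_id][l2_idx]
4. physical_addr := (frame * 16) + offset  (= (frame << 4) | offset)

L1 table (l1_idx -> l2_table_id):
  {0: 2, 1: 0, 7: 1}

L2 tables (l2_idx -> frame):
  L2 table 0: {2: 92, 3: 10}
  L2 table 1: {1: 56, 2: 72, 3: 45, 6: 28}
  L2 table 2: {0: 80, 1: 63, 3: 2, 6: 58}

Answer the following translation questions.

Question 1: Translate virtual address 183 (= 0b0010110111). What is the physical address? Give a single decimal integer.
vaddr = 183 = 0b0010110111
Split: l1_idx=1, l2_idx=3, offset=7
L1[1] = 0
L2[0][3] = 10
paddr = 10 * 16 + 7 = 167

Answer: 167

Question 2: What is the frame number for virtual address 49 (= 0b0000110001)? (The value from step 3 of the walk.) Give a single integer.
Answer: 2

Derivation:
vaddr = 49: l1_idx=0, l2_idx=3
L1[0] = 2; L2[2][3] = 2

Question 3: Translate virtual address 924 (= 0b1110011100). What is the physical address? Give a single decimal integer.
Answer: 908

Derivation:
vaddr = 924 = 0b1110011100
Split: l1_idx=7, l2_idx=1, offset=12
L1[7] = 1
L2[1][1] = 56
paddr = 56 * 16 + 12 = 908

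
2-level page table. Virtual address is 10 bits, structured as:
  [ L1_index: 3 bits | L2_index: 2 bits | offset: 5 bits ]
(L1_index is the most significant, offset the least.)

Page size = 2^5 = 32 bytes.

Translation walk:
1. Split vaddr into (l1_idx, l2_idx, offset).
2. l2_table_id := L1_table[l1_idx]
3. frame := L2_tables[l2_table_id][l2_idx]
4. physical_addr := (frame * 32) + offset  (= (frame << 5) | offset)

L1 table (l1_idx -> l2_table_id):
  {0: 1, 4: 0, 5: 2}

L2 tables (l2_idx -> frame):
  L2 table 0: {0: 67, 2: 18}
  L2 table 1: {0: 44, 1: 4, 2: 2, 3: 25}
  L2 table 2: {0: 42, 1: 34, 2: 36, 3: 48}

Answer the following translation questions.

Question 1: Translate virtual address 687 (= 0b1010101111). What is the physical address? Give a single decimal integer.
Answer: 1103

Derivation:
vaddr = 687 = 0b1010101111
Split: l1_idx=5, l2_idx=1, offset=15
L1[5] = 2
L2[2][1] = 34
paddr = 34 * 32 + 15 = 1103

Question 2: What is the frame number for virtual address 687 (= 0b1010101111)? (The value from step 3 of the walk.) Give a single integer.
vaddr = 687: l1_idx=5, l2_idx=1
L1[5] = 2; L2[2][1] = 34

Answer: 34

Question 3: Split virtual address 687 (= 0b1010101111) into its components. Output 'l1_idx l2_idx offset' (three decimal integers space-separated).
Answer: 5 1 15

Derivation:
vaddr = 687 = 0b1010101111
  top 3 bits -> l1_idx = 5
  next 2 bits -> l2_idx = 1
  bottom 5 bits -> offset = 15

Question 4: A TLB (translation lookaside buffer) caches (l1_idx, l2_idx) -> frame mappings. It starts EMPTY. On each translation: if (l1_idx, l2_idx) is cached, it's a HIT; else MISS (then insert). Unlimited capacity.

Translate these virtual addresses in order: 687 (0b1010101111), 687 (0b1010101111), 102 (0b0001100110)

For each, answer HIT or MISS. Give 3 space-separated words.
Answer: MISS HIT MISS

Derivation:
vaddr=687: (5,1) not in TLB -> MISS, insert
vaddr=687: (5,1) in TLB -> HIT
vaddr=102: (0,3) not in TLB -> MISS, insert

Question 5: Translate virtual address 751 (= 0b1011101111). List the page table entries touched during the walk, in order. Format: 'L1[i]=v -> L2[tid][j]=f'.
vaddr = 751 = 0b1011101111
Split: l1_idx=5, l2_idx=3, offset=15

Answer: L1[5]=2 -> L2[2][3]=48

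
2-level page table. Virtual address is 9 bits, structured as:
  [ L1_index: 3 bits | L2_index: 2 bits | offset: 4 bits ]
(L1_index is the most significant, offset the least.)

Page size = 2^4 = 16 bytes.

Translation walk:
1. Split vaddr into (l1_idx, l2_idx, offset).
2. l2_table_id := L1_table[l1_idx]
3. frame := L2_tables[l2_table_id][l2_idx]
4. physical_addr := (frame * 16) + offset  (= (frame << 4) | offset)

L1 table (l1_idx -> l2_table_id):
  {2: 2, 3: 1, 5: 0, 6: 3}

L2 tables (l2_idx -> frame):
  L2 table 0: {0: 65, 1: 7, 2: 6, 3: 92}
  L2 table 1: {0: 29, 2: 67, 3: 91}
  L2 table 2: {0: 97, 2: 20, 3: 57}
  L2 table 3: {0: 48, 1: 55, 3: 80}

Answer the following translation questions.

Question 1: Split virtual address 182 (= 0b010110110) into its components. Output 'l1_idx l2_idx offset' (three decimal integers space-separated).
vaddr = 182 = 0b010110110
  top 3 bits -> l1_idx = 2
  next 2 bits -> l2_idx = 3
  bottom 4 bits -> offset = 6

Answer: 2 3 6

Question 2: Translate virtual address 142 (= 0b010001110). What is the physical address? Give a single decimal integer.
Answer: 1566

Derivation:
vaddr = 142 = 0b010001110
Split: l1_idx=2, l2_idx=0, offset=14
L1[2] = 2
L2[2][0] = 97
paddr = 97 * 16 + 14 = 1566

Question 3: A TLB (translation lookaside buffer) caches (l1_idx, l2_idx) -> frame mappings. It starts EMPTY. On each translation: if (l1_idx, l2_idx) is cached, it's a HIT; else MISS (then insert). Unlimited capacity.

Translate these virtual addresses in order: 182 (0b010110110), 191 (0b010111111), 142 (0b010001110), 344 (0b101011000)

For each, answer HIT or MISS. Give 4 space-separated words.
Answer: MISS HIT MISS MISS

Derivation:
vaddr=182: (2,3) not in TLB -> MISS, insert
vaddr=191: (2,3) in TLB -> HIT
vaddr=142: (2,0) not in TLB -> MISS, insert
vaddr=344: (5,1) not in TLB -> MISS, insert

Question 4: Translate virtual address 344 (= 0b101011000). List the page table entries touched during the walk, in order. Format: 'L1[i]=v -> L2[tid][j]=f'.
Answer: L1[5]=0 -> L2[0][1]=7

Derivation:
vaddr = 344 = 0b101011000
Split: l1_idx=5, l2_idx=1, offset=8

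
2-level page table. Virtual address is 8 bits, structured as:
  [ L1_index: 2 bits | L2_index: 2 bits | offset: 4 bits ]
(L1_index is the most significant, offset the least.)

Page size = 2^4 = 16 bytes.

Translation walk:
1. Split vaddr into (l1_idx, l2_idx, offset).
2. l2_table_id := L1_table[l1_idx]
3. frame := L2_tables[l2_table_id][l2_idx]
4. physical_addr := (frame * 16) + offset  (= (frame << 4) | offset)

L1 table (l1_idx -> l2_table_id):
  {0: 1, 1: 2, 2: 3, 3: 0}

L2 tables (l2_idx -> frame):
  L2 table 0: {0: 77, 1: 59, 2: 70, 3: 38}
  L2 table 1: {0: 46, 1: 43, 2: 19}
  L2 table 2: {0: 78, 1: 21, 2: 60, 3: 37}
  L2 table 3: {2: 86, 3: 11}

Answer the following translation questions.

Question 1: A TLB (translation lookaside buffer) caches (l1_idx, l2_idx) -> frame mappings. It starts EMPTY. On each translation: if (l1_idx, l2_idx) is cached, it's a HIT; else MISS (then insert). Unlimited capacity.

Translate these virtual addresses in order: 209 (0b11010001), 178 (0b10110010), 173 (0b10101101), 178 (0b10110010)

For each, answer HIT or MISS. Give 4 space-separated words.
vaddr=209: (3,1) not in TLB -> MISS, insert
vaddr=178: (2,3) not in TLB -> MISS, insert
vaddr=173: (2,2) not in TLB -> MISS, insert
vaddr=178: (2,3) in TLB -> HIT

Answer: MISS MISS MISS HIT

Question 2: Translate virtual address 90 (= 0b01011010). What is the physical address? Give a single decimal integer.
Answer: 346

Derivation:
vaddr = 90 = 0b01011010
Split: l1_idx=1, l2_idx=1, offset=10
L1[1] = 2
L2[2][1] = 21
paddr = 21 * 16 + 10 = 346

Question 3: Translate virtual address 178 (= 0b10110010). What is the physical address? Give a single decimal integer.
Answer: 178

Derivation:
vaddr = 178 = 0b10110010
Split: l1_idx=2, l2_idx=3, offset=2
L1[2] = 3
L2[3][3] = 11
paddr = 11 * 16 + 2 = 178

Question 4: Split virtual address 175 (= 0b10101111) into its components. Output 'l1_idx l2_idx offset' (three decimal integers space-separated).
Answer: 2 2 15

Derivation:
vaddr = 175 = 0b10101111
  top 2 bits -> l1_idx = 2
  next 2 bits -> l2_idx = 2
  bottom 4 bits -> offset = 15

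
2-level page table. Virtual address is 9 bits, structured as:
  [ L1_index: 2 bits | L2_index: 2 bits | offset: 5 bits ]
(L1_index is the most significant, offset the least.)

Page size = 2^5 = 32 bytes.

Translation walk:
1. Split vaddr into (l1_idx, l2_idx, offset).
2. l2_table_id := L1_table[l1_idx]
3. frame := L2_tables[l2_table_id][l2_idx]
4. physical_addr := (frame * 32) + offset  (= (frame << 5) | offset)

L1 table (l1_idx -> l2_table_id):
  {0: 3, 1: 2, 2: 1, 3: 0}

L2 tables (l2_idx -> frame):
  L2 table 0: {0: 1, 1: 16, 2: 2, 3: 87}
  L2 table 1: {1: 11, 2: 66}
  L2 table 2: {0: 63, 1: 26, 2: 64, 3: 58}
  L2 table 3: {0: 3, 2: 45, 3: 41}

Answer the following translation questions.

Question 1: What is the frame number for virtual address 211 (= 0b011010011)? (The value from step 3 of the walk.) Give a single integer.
Answer: 64

Derivation:
vaddr = 211: l1_idx=1, l2_idx=2
L1[1] = 2; L2[2][2] = 64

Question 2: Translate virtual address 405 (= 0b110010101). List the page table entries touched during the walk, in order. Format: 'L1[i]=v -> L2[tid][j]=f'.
vaddr = 405 = 0b110010101
Split: l1_idx=3, l2_idx=0, offset=21

Answer: L1[3]=0 -> L2[0][0]=1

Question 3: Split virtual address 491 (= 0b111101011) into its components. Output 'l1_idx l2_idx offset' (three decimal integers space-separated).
Answer: 3 3 11

Derivation:
vaddr = 491 = 0b111101011
  top 2 bits -> l1_idx = 3
  next 2 bits -> l2_idx = 3
  bottom 5 bits -> offset = 11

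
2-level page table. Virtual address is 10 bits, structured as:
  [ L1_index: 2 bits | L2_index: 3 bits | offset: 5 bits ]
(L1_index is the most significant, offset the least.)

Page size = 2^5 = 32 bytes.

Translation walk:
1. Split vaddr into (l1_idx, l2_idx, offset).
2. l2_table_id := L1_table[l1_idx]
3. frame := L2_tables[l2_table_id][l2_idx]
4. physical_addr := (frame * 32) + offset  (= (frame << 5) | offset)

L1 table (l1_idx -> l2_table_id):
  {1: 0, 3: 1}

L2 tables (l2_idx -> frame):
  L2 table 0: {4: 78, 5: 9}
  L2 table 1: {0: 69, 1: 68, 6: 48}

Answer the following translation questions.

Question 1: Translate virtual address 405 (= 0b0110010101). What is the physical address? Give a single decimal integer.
Answer: 2517

Derivation:
vaddr = 405 = 0b0110010101
Split: l1_idx=1, l2_idx=4, offset=21
L1[1] = 0
L2[0][4] = 78
paddr = 78 * 32 + 21 = 2517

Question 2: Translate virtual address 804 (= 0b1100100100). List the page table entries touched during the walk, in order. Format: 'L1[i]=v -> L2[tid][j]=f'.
Answer: L1[3]=1 -> L2[1][1]=68

Derivation:
vaddr = 804 = 0b1100100100
Split: l1_idx=3, l2_idx=1, offset=4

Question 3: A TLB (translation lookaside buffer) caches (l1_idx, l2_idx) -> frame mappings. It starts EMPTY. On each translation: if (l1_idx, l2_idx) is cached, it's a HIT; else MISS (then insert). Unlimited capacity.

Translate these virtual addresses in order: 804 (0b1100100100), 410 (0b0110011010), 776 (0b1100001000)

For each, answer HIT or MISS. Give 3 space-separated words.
Answer: MISS MISS MISS

Derivation:
vaddr=804: (3,1) not in TLB -> MISS, insert
vaddr=410: (1,4) not in TLB -> MISS, insert
vaddr=776: (3,0) not in TLB -> MISS, insert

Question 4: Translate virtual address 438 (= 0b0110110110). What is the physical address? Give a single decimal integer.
vaddr = 438 = 0b0110110110
Split: l1_idx=1, l2_idx=5, offset=22
L1[1] = 0
L2[0][5] = 9
paddr = 9 * 32 + 22 = 310

Answer: 310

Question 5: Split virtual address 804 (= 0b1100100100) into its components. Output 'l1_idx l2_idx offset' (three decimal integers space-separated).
Answer: 3 1 4

Derivation:
vaddr = 804 = 0b1100100100
  top 2 bits -> l1_idx = 3
  next 3 bits -> l2_idx = 1
  bottom 5 bits -> offset = 4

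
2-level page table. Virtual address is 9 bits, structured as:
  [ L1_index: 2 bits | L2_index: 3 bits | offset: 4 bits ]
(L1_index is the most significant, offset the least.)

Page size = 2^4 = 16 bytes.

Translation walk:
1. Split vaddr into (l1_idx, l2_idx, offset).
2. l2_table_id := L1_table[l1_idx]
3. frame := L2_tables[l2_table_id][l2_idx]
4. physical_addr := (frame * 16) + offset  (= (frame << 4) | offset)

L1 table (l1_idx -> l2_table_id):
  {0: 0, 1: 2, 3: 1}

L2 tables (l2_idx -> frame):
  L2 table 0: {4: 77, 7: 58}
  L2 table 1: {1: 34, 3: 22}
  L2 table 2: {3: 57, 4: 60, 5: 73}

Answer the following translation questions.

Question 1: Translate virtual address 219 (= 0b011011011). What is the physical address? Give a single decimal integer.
Answer: 1179

Derivation:
vaddr = 219 = 0b011011011
Split: l1_idx=1, l2_idx=5, offset=11
L1[1] = 2
L2[2][5] = 73
paddr = 73 * 16 + 11 = 1179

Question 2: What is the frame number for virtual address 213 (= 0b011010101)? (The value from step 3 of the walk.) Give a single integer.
Answer: 73

Derivation:
vaddr = 213: l1_idx=1, l2_idx=5
L1[1] = 2; L2[2][5] = 73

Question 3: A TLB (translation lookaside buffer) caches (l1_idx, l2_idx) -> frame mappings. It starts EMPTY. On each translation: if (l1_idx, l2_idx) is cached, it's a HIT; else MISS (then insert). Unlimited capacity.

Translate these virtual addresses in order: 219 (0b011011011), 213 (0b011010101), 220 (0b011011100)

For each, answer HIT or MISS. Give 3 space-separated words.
vaddr=219: (1,5) not in TLB -> MISS, insert
vaddr=213: (1,5) in TLB -> HIT
vaddr=220: (1,5) in TLB -> HIT

Answer: MISS HIT HIT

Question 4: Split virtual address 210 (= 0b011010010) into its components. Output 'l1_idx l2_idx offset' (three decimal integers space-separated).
vaddr = 210 = 0b011010010
  top 2 bits -> l1_idx = 1
  next 3 bits -> l2_idx = 5
  bottom 4 bits -> offset = 2

Answer: 1 5 2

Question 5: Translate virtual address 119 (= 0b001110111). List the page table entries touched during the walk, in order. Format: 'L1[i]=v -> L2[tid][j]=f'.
vaddr = 119 = 0b001110111
Split: l1_idx=0, l2_idx=7, offset=7

Answer: L1[0]=0 -> L2[0][7]=58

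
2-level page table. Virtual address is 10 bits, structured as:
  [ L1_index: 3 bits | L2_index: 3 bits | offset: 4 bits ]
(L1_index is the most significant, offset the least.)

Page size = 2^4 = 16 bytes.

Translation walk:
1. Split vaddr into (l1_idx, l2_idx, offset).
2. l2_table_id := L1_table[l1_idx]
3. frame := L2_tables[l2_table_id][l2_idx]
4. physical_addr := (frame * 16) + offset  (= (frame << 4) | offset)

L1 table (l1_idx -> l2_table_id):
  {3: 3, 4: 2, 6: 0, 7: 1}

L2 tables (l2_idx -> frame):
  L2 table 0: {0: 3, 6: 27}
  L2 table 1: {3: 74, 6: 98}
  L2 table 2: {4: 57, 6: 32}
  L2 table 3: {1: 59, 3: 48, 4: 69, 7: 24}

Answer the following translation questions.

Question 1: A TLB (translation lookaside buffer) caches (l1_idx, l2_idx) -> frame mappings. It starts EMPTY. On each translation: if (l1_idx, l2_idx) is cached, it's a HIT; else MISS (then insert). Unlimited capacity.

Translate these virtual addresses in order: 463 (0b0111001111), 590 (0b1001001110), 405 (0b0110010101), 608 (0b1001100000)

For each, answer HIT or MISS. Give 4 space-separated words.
vaddr=463: (3,4) not in TLB -> MISS, insert
vaddr=590: (4,4) not in TLB -> MISS, insert
vaddr=405: (3,1) not in TLB -> MISS, insert
vaddr=608: (4,6) not in TLB -> MISS, insert

Answer: MISS MISS MISS MISS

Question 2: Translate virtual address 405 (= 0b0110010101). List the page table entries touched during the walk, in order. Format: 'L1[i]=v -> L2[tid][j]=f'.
vaddr = 405 = 0b0110010101
Split: l1_idx=3, l2_idx=1, offset=5

Answer: L1[3]=3 -> L2[3][1]=59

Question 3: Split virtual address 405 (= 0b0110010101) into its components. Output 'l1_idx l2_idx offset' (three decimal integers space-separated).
Answer: 3 1 5

Derivation:
vaddr = 405 = 0b0110010101
  top 3 bits -> l1_idx = 3
  next 3 bits -> l2_idx = 1
  bottom 4 bits -> offset = 5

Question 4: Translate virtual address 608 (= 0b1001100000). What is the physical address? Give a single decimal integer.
vaddr = 608 = 0b1001100000
Split: l1_idx=4, l2_idx=6, offset=0
L1[4] = 2
L2[2][6] = 32
paddr = 32 * 16 + 0 = 512

Answer: 512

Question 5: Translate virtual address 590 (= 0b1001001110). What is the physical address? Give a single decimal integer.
Answer: 926

Derivation:
vaddr = 590 = 0b1001001110
Split: l1_idx=4, l2_idx=4, offset=14
L1[4] = 2
L2[2][4] = 57
paddr = 57 * 16 + 14 = 926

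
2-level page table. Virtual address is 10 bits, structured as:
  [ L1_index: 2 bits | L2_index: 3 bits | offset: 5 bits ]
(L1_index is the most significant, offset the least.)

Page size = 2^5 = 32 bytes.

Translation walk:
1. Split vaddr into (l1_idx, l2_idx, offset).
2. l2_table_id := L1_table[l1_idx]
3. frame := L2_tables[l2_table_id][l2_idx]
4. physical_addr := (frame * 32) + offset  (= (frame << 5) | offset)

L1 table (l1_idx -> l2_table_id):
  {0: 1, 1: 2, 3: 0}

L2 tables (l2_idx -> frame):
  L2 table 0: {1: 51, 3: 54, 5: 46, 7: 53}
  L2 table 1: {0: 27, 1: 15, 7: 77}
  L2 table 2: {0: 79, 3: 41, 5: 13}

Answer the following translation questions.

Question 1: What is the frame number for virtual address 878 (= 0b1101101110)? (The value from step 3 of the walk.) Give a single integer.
Answer: 54

Derivation:
vaddr = 878: l1_idx=3, l2_idx=3
L1[3] = 0; L2[0][3] = 54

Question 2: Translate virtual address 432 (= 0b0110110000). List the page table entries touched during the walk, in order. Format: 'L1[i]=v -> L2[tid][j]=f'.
Answer: L1[1]=2 -> L2[2][5]=13

Derivation:
vaddr = 432 = 0b0110110000
Split: l1_idx=1, l2_idx=5, offset=16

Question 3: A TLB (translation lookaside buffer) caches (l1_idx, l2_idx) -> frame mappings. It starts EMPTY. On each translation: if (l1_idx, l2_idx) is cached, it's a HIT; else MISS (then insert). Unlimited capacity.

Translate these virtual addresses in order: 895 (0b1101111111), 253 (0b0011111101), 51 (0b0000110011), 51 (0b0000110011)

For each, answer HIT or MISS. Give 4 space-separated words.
Answer: MISS MISS MISS HIT

Derivation:
vaddr=895: (3,3) not in TLB -> MISS, insert
vaddr=253: (0,7) not in TLB -> MISS, insert
vaddr=51: (0,1) not in TLB -> MISS, insert
vaddr=51: (0,1) in TLB -> HIT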